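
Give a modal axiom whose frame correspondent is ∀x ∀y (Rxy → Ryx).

r → □◇r

This is symmetry; the standard corresponding axiom is B: r → □◇r.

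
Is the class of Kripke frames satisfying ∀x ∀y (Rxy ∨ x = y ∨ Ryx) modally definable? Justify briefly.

Any modally definable frame class is closed under disjoint unions.
Take 4 disjoint single-world reflexive frames: each is trivially connected, but their disjoint union has 4 worlds with no edge between distinct components, so it is not connected.
So the class is not modally definable.

Not modally definable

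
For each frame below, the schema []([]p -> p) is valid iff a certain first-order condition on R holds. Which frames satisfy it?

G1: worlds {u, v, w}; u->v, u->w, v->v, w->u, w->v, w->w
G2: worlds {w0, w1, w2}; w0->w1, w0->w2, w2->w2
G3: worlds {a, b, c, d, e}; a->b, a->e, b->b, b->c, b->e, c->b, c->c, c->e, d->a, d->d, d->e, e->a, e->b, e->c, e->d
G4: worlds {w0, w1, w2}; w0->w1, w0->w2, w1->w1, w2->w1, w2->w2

G4

This is the axiom for shift-reflexivity; its first-order frame correspondent is forall x forall y (Rxy -> Ryy).
G1: fails — Rwu but not Ruu.
G2: fails — Rw0w1 but not Rw1w1.
G3: fails — Rea but not Raa.
G4: ✓.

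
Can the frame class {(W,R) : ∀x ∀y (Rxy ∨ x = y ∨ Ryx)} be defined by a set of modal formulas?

No — not modally definable

Any modally definable frame class is closed under disjoint unions.
Take 4 disjoint single-world reflexive frames: each is trivially connected, but their disjoint union has 4 worlds with no edge between distinct components, so it is not connected.
Hence connectedness of R is not modally definable.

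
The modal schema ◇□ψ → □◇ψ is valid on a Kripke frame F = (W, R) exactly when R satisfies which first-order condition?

Suppose ◇□ψ→□◇ψ is valid. Take Rxy, Rxz and set V(ψ)={w : Ryw}. Then □ψ at y so ◇□ψ at x, so □◇ψ at x, so ◇ψ at z, giving w with Rzw and Ryw.

convergence: ∀x ∀y ∀z (Rxy ∧ Rxz → ∃w (Ryw ∧ Rzw))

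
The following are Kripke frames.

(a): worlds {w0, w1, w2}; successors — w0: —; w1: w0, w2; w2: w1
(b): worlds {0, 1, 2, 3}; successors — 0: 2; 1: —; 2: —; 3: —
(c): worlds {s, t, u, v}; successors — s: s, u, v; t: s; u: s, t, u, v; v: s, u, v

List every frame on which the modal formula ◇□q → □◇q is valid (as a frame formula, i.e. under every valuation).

Frame correspondent (Sahlqvist): ∀x ∀y ∀z (Rxy ∧ Rxz → ∃w (Ryw ∧ Rzw)) — i.e. convergence.
(a): fails — Rw1w2 and Rw1w0 but w2 and w0 have no common successor.
(b): fails — R02 and R02 but 2 and 2 have no common successor.
(c): satisfies the condition.

(c)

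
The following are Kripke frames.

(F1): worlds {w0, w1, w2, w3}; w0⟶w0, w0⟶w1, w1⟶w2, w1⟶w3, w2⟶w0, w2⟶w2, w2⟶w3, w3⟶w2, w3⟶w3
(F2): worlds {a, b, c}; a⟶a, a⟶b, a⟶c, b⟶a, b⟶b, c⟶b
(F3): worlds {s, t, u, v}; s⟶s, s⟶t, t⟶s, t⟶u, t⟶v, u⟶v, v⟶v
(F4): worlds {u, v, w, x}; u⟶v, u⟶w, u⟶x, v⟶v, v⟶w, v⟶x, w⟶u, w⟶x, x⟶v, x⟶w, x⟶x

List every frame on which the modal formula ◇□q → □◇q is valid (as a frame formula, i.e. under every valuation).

This is the axiom for convergence; its first-order frame correspondent is ∀x ∀y ∀z (Rxy ∧ Rxz → ∃w (Ryw ∧ Rzw)).
(F1): fails — Rw0w1 and Rw0w0 but w1 and w0 have no common successor.
(F2): ✓.
(F3): fails — Rtv and Rts but v and s have no common successor.
(F4): ✓.

(F2), (F4)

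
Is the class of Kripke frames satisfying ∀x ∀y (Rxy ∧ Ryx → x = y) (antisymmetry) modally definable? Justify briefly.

Not modally definable

Modal frame validity is preserved under surjective bounded morphisms.
The 4-cycle (worlds 0,1,2,3 with 0→1→2→3→0) is antisymmetric. Sending even-indexed worlds to • and odd-indexed worlds to ∘ is a surjective bounded morphism onto the two-world frame with •↔∘, which is not antisymmetric.
So the class is not modally definable.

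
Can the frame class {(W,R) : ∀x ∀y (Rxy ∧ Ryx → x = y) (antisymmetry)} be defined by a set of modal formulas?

Any modally definable frame class is closed under surjective bounded morphisms.
The 4-cycle (worlds s,t,u,v with s→t→u→v→s) is antisymmetric. Sending even-indexed worlds to a and odd-indexed worlds to b is a surjective bounded morphism onto the two-world frame with a↔b, which is not antisymmetric.
So no modal formula (or set of formulas) defines exactly the antisymmetric frames.

No — not modally definable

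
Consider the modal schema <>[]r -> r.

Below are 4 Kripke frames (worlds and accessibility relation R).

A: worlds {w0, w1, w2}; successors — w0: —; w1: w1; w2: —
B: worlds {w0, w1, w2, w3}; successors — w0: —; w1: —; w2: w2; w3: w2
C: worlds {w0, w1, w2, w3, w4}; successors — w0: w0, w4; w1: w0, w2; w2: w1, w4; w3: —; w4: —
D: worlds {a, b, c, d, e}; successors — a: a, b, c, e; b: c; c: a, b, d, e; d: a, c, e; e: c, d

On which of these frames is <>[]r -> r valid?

A

Frame correspondent (Sahlqvist): forall x forall y (Rxy -> Ryx) — i.e. symmetry.
A: satisfies the condition.
B: fails — Rw3w2 but not Rw2w3.
C: fails — Rw1w0 but not Rw0w1.
D: fails — Rab but not Rba.
Valid on: A.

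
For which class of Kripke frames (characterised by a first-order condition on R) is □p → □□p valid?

Transitivity

Suppose □p→□□p is valid. Take Rxy, Ryz and set V(p)={w : Rxw}. Then □p at x, so □□p at x, so □p at y, so p at z, i.e. Rxz.
Conversely, any frame satisfying ∀x ∀y ∀z (Rxy ∧ Ryz → Rxz) validates the schema.
So the correspondent is transitivity.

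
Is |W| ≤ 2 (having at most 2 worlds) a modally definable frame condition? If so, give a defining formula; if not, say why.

Modal frame validity is preserved under disjoint unions.
Any modal formula valid on each of 3 disjoint one-world frames is valid on their disjoint union (validity is preserved under disjoint unions). Each one-world frame has |W|=1≤2, but the union has |W|=3.
Hence having at most 2 worlds is not modally definable.

Not definable by any modal formula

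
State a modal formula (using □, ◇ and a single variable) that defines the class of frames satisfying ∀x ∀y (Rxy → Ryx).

This is symmetry; the standard corresponding axiom is B: r → □◇r.
Suppose r→□◇r is valid. Take Rxy and set V(r)={x}. Then r at x, so □◇r at x, so ◇r at y, so some z with Ryz has r; z=x, i.e. Ryx.

r → □◇r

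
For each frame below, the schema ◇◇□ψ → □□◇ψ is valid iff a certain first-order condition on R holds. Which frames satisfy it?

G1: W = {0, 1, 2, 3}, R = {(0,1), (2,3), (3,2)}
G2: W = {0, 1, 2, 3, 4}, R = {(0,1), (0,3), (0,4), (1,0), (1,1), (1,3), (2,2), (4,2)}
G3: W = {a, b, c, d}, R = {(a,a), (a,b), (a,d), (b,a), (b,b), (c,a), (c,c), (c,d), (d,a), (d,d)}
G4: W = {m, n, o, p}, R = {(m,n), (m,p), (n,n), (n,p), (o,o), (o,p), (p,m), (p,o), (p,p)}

The schema corresponds to a generalized confluence (Geach) condition: ∀x ∀y ∀z ((xR²y ∧ xR²z) → ∃w (yRw ∧ zRw)).
G1: condition met.
G2: fails — 0R²0, 0R²2 but no w with 0Rw and 2Rw.
G3: condition met.
G4: condition met.
Valid on: G1, G3, G4.

G1, G3, G4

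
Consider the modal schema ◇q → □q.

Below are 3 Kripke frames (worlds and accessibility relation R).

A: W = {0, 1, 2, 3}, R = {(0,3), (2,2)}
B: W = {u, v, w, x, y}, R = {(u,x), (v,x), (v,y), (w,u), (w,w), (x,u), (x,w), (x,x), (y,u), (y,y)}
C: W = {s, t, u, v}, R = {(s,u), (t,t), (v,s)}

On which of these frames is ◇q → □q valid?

A, C

This is the axiom for partial functionality; its first-order frame correspondent is ∀x ∀y ∀z (Rxy ∧ Rxz → y = z).
A: holds.
B: fails — v sees both x and y.
C: holds.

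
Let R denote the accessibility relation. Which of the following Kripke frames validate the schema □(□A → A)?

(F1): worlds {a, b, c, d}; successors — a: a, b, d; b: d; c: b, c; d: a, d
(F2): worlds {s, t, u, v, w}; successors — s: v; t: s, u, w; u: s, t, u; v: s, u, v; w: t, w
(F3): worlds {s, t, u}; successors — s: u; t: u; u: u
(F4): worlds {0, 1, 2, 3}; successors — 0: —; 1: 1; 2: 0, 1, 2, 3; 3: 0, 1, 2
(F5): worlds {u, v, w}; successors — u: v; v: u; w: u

(F3)

The schema corresponds to shift-reflexivity: ∀x ∀y (Rxy → Ryy).
(F1): fails — Rab but not Rbb.
(F2): fails — Rwt but not Rtt.
(F3): holds.
(F4): fails — R23 but not R33.
(F5): fails — Ruv but not Rvv.
Valid on: (F3).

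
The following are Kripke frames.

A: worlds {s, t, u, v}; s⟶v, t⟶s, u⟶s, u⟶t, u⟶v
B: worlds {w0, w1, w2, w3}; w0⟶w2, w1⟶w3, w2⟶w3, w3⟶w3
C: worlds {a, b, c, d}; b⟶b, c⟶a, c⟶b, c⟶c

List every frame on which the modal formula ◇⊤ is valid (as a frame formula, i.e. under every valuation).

B

The schema corresponds to seriality: ∀x ∃y Rxy.
A: fails — world v has no successor.
B: holds.
C: fails — world a has no successor.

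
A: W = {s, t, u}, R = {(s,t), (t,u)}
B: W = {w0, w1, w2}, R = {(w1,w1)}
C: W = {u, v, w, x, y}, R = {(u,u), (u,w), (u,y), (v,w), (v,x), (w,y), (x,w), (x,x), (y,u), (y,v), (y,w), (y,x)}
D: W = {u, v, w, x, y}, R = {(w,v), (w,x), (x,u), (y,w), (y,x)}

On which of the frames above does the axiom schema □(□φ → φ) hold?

B

The schema corresponds to shift-reflexivity: ∀x ∀y (Rxy → Ryy).
A: fails — Rtu but not Ruu.
B: holds.
C: fails — Rxw but not Rww.
D: fails — Ryx but not Rxx.
Valid on: B.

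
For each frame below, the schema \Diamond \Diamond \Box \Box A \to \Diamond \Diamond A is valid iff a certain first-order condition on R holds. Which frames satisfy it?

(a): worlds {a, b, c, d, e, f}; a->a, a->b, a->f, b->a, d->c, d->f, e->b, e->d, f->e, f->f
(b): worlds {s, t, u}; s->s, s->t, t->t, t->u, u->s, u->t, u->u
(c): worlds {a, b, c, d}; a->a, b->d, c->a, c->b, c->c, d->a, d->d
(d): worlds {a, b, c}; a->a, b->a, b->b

This is the axiom for a generalized confluence (Geach) condition; its first-order frame correspondent is \forall x \forall y (x R^2 y \to \exists w (y R^2 w \wedge x R^2 w)).
(a): fails — eR²c but no w with cR²w and eR²w.
(b): holds.
(c): holds.
(d): holds.
Valid on: (b), (c), (d).

(b), (c), (d)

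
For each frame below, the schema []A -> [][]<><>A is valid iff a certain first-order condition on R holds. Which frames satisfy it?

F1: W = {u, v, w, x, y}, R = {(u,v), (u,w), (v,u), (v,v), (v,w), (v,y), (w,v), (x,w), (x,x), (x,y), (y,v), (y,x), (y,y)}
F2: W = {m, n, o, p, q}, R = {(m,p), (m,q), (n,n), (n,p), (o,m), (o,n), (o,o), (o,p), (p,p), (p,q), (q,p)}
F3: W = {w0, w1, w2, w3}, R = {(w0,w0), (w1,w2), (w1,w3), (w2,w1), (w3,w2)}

F1, F2

The schema corresponds to a generalized confluence (Geach) condition: forall x forall z (x R^2 z -> exists w (xRw & z R^2 w)).
F1: condition met.
F2: condition met.
F3: fails — w2R²w2 but no w with w2Rw and w2R²w.
Valid on: F1, F2.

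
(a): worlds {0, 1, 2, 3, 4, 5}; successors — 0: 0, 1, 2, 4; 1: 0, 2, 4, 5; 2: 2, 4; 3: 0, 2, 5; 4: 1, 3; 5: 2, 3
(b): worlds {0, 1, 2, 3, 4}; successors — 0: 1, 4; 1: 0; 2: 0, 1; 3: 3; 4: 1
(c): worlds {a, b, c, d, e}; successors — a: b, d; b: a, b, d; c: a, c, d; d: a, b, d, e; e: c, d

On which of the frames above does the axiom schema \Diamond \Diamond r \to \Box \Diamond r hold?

The schema corresponds to a generalized confluence (Geach) condition: \forall x \forall y \forall z ((x R^2 y \wedge xRz) \to \exists w (y = w \wedge zRw)).
(a): fails — 0R²0, 0R2 but no w with 0=w and 2Rw.
(b): fails — 0R²0, 0R4 but no w with 0=w and 4Rw.
(c): fails — aR²e, aRb but no w with e=w and bRw.

none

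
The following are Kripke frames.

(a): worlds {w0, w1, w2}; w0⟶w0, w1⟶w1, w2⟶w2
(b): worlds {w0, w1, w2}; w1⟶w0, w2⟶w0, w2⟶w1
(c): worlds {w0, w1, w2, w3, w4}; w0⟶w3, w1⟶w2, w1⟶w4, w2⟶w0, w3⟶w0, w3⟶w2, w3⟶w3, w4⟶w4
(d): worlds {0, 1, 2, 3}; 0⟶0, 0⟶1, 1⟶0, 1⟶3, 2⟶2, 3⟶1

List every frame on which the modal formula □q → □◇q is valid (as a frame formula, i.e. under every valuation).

(a)

This is the axiom for a generalized confluence (Geach) condition; its first-order frame correspondent is ∀x ∀z (xRz → ∃w (xRw ∧ zRw)).
(a): holds.
(b): fails — w1Rw0 but no w with w1Rw and w0Rw.
(c): fails — w1Rw2 but no w with w1Rw and w2Rw.
(d): fails — 1R3 but no w with 1Rw and 3Rw.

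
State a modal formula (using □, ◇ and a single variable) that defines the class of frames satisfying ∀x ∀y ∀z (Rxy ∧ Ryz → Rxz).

This is transitivity; the standard corresponding axiom is 4: □p → □□p.
Suppose □p→□□p is valid. Take Rxy, Ryz and set V(p)={w : Rxw}. Then □p at x, so □□p at x, so □p at y, so p at z, i.e. Rxz.

□p → □□p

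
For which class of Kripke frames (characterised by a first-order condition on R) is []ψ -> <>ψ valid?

Seriality

Suppose □ψ→◇ψ is valid. At any x set V(ψ)=W. Then □ψ at x, so ◇ψ at x, so x has a successor.
Conversely, on a frame with seriality the schema holds at every world under every valuation.
Frame condition: forall x exists y Rxy.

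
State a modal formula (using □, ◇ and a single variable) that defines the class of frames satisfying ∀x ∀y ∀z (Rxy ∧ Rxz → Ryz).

The condition is the Euclidean property. The 5 schema ◇p → □◇p defines it.

◇p → □◇p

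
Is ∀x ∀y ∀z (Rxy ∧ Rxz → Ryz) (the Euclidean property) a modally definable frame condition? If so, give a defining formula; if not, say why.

Yes — defined by ◇q → □◇q

This is a Sahlqvist condition; the 5 axiom ◇q → □◇q defines it.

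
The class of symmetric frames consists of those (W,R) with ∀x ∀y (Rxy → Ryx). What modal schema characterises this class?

ψ → □◇ψ

This is symmetry; the standard corresponding axiom is B: ψ → □◇ψ.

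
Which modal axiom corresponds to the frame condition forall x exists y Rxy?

A defining formula is □q → ◇q (the D axiom).
Suppose □q→◇q is valid. At any x set V(q)=W. Then □q at x, so ◇q at x, so x has a successor.

□q → ◇q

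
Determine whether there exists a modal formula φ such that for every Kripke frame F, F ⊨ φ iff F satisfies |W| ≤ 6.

If a class were modally definable it would be closed under disjoint unions (Goldblatt–Thomason).
Any modal formula valid on each of 7 disjoint one-world frames is valid on their disjoint union (validity is preserved under disjoint unions). Each one-world frame has |W|=1≤6, but the union has |W|=7.
Hence having at most 6 worlds is not modally definable.

Not modally definable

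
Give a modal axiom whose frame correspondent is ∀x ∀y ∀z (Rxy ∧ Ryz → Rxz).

This is transitivity; the standard corresponding axiom is 4: □ψ → □□ψ.
Suppose □ψ→□□ψ is valid. Take Rxy, Ryz and set V(ψ)={w : Rxw}. Then □ψ at x, so □□ψ at x, so □ψ at y, so ψ at z, i.e. Rxz.

□ψ → □□ψ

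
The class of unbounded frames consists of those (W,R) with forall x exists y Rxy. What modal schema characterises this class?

A defining formula is □r → ◇r (the D axiom).
Suppose □r→◇r is valid. At any x set V(r)=W. Then □r at x, so ◇r at x, so x has a successor.

□r → ◇r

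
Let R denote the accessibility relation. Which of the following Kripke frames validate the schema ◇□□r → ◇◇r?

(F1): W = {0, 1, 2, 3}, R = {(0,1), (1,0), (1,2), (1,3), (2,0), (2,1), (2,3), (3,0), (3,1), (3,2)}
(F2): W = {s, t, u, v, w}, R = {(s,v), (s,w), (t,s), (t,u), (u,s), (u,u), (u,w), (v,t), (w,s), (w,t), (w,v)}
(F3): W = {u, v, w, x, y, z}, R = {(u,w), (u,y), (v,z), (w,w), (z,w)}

This is the axiom for a generalized confluence (Geach) condition; its first-order frame correspondent is ∀x ∀y (xRy → ∃w (yR²w ∧ xR²w)).
(F1): ✓.
(F2): ✓.
(F3): fails — uRy but no t with yR²t and uR²t.

(F1), (F2)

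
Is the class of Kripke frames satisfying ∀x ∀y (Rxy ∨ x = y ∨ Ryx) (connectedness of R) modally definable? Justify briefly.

No — not modally definable

If a class were modally definable it would be closed under disjoint unions (Goldblatt–Thomason).
Take 3 disjoint single-world reflexive frames: each is trivially connected, but their disjoint union has 3 worlds with no edge between distinct components, so it is not connected.
So no modal formula (or set of formulas) defines exactly the connected frames.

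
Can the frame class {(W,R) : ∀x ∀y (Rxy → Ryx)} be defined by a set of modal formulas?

Yes — defined by q → □◇q

This is a Sahlqvist condition; the B axiom q → □◇q defines it.
Suppose q→□◇q is valid. Take Rxy and set V(q)={x}. Then q at x, so □◇q at x, so ◇q at y, so some z with Ryz has q; z=x, i.e. Ryx.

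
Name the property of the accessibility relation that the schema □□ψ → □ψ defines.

density

This schema is the C4 axiom.
Its frame correspondent is density — ∀x ∀y (Rxy → ∃z (Rxz ∧ Rzy)).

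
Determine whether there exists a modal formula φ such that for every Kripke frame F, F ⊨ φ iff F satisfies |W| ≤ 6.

No

If a class were modally definable it would be closed under disjoint unions (Goldblatt–Thomason).
Any modal formula valid on each of 7 disjoint one-world frames is valid on their disjoint union (validity is preserved under disjoint unions). Each one-world frame has |W|=1≤6, but the union has |W|=7.
So no modal formula (or set of formulas) defines exactly the |W|≤6 frames.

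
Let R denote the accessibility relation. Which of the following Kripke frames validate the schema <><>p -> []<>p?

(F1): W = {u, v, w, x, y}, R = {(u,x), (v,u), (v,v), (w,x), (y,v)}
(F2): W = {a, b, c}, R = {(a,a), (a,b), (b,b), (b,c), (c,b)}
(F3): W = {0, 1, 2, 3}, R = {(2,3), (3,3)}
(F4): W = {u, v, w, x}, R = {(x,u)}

(F3), (F4)

Frame correspondent (Sahlqvist): forall x forall y forall z ((x R^2 y & xRz) -> exists w (y = w & zRw)) — i.e. a generalized confluence (Geach) condition.
(F1): fails — vR²u, vRu but no t with u=t and uRt.
(F2): fails — aR²a, aRb but no w with a=w and bRw.
(F3): holds.
(F4): holds.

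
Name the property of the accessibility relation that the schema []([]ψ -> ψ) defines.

Suppose □(□ψ→ψ) is valid. Take Rxy and set V(ψ)={w : Ryw}. Then at y, □ψ holds; since □(□ψ→ψ) at x, □ψ→ψ at y, so ψ at y, i.e. Ryy.
The converse is a direct semantic check.
Frame condition: forall x forall y (Rxy -> Ryy).

Shift-reflexivity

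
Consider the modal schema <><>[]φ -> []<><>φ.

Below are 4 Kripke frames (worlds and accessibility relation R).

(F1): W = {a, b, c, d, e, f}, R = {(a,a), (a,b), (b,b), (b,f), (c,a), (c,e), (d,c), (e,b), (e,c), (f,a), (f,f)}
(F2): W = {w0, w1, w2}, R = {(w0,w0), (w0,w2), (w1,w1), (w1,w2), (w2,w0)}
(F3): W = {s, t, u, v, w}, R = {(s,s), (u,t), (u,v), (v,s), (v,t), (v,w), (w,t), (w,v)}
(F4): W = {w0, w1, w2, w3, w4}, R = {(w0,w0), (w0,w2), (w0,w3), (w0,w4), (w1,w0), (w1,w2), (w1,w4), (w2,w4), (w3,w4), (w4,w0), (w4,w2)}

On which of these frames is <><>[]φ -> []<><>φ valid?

Frame correspondent (Sahlqvist): forall x forall y forall z ((x R^2 y & xRz) -> exists w (yRw & z R^2 w)) — i.e. a generalized confluence (Geach) condition.
(F1): condition met.
(F2): condition met.
(F3): fails — uR²s, uRt but no w* with sRw* and tR²w*.
(F4): fails — w0R²w2, w0Rw2 but no w with w2Rw and w2R²w.
Valid on: (F1), (F2).

(F1), (F2)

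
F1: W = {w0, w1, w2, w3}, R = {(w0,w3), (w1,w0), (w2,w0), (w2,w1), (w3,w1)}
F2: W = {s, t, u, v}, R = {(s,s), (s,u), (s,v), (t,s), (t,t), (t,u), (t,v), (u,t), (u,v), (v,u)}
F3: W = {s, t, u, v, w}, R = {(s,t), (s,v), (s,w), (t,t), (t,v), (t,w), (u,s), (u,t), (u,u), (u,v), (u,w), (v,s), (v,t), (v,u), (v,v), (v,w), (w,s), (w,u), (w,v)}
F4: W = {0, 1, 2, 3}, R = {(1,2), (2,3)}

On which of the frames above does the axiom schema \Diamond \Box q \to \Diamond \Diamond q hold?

This is the axiom for a generalized confluence (Geach) condition; its first-order frame correspondent is \forall x \forall y (xRy \to \exists w (yRw \wedge x R^2 w)).
F1: condition met.
F2: condition met.
F3: condition met.
F4: fails — 2R3 but no w with 3Rw and 2R²w.
Valid on: F1, F2, F3.

F1, F2, F3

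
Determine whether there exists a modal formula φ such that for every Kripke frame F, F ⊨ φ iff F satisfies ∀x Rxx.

Definable; □r → r defines it

This is a Sahlqvist condition; the T axiom □r → r defines it.
Suppose □r→r is valid. At any x set V(r)={w : Rxw}. Then □r holds at x, so r holds at x, i.e. Rxx.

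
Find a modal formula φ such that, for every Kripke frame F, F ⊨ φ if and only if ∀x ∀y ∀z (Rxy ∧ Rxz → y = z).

A defining formula is ◇p → □p (the CD axiom).
Suppose ◇p→□p is valid. Take Rxy, Rxz and set V(p)={y}. Then ◇p at x, so □p at x, so p at z, i.e. z=y.

◇p → □p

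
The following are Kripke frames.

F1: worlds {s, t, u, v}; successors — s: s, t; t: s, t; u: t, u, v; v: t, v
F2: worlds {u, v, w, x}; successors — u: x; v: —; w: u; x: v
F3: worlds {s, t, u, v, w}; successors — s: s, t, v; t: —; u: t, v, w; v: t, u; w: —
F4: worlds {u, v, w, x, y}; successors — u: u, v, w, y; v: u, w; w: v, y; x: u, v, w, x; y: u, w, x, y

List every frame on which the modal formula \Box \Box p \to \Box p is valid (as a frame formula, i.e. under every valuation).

F1

The schema corresponds to density: \forall x \forall y (Rxy \to \exists z (Rxz \wedge Rzy)).
F1: condition met.
F2: fails — Rwu but no z with Rwz and Rzu.
F3: fails — Ruv but no z with Ruz and Rzv.
F4: fails — Rwv but no z with Rwz and Rzv.
Valid on: F1.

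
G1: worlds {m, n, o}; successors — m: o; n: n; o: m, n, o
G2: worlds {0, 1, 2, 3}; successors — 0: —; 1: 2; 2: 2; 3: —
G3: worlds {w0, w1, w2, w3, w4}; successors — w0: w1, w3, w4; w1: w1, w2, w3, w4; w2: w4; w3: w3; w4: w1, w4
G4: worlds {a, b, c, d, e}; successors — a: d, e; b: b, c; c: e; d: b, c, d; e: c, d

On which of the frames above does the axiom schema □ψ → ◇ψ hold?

The schema corresponds to seriality: ∀x ∃y Rxy.
G1: ✓.
G2: fails — world 0 has no successor.
G3: ✓.
G4: ✓.
Valid on: G1, G3, G4.

G1, G3, G4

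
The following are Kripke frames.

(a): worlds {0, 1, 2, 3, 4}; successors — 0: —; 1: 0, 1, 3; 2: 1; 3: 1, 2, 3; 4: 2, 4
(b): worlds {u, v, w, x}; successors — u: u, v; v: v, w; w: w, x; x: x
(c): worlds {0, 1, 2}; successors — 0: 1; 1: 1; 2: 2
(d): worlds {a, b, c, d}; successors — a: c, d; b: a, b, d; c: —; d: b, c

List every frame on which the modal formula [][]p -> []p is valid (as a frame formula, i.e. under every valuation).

Frame correspondent (Sahlqvist): forall x forall y (Rxy -> exists z (Rxz & Rzy)) — i.e. density.
(a): satisfies the condition.
(b): satisfies the condition.
(c): satisfies the condition.
(d): fails — Rdc but no z with Rdz and Rzc.
Valid on: (a), (b), (c).

(a), (b), (c)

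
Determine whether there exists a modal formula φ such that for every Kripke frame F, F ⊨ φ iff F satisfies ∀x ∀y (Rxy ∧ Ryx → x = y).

Any modally definable frame class is closed under surjective bounded morphisms.
The 8-cycle (worlds s,t,u,v,w,x,y,z with s→t→u→v→w→x→y→z→s) is antisymmetric. Sending even-indexed worlds to a and odd-indexed worlds to b is a surjective bounded morphism onto the two-world frame with a↔b, which is not antisymmetric.
So no modal formula (or set of formulas) defines exactly the antisymmetric frames.

Not definable by any modal formula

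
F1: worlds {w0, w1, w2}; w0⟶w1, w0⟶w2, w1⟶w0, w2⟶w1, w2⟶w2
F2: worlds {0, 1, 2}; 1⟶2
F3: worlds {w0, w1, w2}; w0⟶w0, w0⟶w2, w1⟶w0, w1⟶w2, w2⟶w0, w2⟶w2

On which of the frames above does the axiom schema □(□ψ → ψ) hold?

This is the axiom for shift-reflexivity; its first-order frame correspondent is ∀x ∀y (Rxy → Ryy).
F1: fails — Rw1w0 but not Rw0w0.
F2: fails — R12 but not R22.
F3: holds.
Valid on: F3.

F3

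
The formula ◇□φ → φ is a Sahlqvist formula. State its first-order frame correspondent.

This is frame-equivalent to φ → □◇φ (substitute ¬φ for φ and contrapose).
Suppose φ→□◇φ is valid. Take Rxy and set V(φ)={x}. Then φ at x, so □◇φ at x, so ◇φ at y, so some z with Ryz has φ; z=x, i.e. Ryx.

symmetry: ∀x ∀y (Rxy → Ryx)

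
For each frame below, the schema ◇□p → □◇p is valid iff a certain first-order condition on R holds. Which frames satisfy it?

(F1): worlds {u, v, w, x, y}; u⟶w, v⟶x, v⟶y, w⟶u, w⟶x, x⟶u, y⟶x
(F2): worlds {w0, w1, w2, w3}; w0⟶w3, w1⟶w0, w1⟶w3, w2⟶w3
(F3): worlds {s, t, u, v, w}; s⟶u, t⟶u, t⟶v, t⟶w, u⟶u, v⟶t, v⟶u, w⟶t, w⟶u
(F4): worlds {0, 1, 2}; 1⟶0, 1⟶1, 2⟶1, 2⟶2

The schema corresponds to convergence: ∀x ∀y ∀z (Rxy ∧ Rxz → ∃w (Ryw ∧ Rzw)).
(F1): fails — Rvx and Rvy but x and y have no common successor.
(F2): fails — Rw0w3 and Rw0w3 but w3 and w3 have no common successor.
(F3): condition met.
(F4): fails — R10 and R10 but 0 and 0 have no common successor.

(F3)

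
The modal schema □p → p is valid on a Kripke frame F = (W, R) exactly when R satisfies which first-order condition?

reflexivity

Suppose □p→p is valid. At any x set V(p)={w : Rxw}. Then □p holds at x, so p holds at x, i.e. Rxx.
Conversely, any frame satisfying ∀x Rxx validates the schema.
Frame condition: ∀x Rxx.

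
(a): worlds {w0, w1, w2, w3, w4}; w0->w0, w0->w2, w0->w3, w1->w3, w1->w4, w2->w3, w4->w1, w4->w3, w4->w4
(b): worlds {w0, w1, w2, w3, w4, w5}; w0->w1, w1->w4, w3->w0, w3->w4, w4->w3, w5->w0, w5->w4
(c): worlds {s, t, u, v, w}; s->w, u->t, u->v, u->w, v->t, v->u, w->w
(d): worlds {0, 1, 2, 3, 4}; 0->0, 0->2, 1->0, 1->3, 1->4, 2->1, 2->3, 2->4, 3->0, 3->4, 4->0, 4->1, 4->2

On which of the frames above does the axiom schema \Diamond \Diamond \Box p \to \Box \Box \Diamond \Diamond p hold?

(d)

Frame correspondent (Sahlqvist): \forall x \forall y \forall z ((x R^2 y \wedge x R^2 z) \to \exists w (yRw \wedge z R^2 w)) — i.e. a generalized confluence (Geach) condition.
(a): fails — w0R²w0, w0R²w2 but no w with w0Rw and w2R²w.
(b): fails — w0R²w4, w0R²w4 but no w with w4Rw and w4R²w.
(c): fails — uR²t, uR²t but no w* with tRw* and tR²w*.
(d): satisfies the condition.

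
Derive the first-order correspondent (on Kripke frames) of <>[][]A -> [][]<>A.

forall x forall y forall z ((xRy & x R^2 z) -> exists w (y R^2 w & zRw))

This is a Sahlqvist (Geach-type) schema ◇^1□^2A → □^2◇^1A.
Minimal-valuation argument: fix x; take any y with xR^1y and any z with xR^2z. Set V(A) to the set of worlds R-reachable from y in exactly 2 steps. Then □^2A holds at y, so the antecedent holds at x; validity forces ◇^1A at z, giving a w with zR^1w and yR^2w.
First-order correspondent: forall x forall y forall z ((xRy & x R^2 z) -> exists w (y R^2 w & zRw)).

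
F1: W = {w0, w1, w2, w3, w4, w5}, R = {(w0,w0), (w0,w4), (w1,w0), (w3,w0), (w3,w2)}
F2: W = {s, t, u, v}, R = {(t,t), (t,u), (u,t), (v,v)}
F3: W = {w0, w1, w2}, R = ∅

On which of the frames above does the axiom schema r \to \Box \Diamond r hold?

F2, F3

This is the axiom for symmetry; its first-order frame correspondent is \forall x \forall y (Rxy \to Ryx).
F1: fails — Rw1w0 but not Rw0w1.
F2: holds.
F3: holds.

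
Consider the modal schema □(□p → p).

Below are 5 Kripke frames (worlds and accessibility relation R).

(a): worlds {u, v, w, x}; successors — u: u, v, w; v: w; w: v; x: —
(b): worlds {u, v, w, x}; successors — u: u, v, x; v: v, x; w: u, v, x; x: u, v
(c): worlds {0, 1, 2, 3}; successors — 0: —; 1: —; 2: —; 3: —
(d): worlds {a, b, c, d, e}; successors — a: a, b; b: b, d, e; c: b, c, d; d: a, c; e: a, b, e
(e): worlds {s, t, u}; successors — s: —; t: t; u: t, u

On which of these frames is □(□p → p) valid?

Frame correspondent (Sahlqvist): ∀x ∀y (Rxy → Ryy) — i.e. shift-reflexivity.
(a): fails — Ruv but not Rvv.
(b): fails — Rwx but not Rxx.
(c): holds.
(d): fails — Rcd but not Rdd.
(e): holds.

(c), (e)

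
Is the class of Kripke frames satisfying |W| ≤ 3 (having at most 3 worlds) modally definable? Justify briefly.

Not definable by any modal formula

If a class were modally definable it would be closed under disjoint unions (Goldblatt–Thomason).
Any modal formula valid on each of 4 disjoint one-world frames is valid on their disjoint union (validity is preserved under disjoint unions). Each one-world frame has |W|=1≤3, but the union has |W|=4.
So no modal formula (or set of formulas) defines exactly the |W|≤3 frames.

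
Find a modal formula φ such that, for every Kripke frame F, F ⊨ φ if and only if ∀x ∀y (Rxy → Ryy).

□(□s → s)

A defining formula is □(□s → s) (the T□ axiom).
Suppose □(□s→s) is valid. Take Rxy and set V(s)={w : Ryw}. Then at y, □s holds; since □(□s→s) at x, □s→s at y, so s at y, i.e. Ryy.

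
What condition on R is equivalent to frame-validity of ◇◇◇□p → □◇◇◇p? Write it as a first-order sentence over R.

∀x ∀y ∀z ((xR³y ∧ xRz) → ∃w (yRw ∧ zR³w))

This is a Sahlqvist (Geach-type) schema ◇^3□^1p → □^1◇^3p.
Minimal-valuation argument: fix x; take any y with xR^3y and any z with xR^1z. Set V(p) to the set of worlds R-reachable from y in exactly 1 step. Then □^1p holds at y, so the antecedent holds at x; validity forces ◇^3p at z, giving a w with zR^3w and yR^1w.
First-order correspondent: ∀x ∀y ∀z ((xR³y ∧ xRz) → ∃w (yRw ∧ zR³w)).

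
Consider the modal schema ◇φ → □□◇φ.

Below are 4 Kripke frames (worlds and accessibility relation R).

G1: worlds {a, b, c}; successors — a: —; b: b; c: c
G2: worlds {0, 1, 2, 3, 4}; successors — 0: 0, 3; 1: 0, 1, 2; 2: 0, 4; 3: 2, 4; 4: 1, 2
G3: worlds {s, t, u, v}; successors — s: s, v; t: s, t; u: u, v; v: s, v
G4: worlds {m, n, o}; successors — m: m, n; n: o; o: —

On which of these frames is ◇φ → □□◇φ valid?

Frame correspondent (Sahlqvist): ∀x ∀y ∀z ((xRy ∧ xR²z) → ∃w (y = w ∧ zRw)) — i.e. a generalized confluence (Geach) condition.
G1: ✓.
G2: fails — 0R0, 0R²3 but no w with 0=w and 3Rw.
G3: fails — tRt, tR²s but no w with t=w and sRw.
G4: fails — mRm, mR²n but no w with m=w and nRw.

G1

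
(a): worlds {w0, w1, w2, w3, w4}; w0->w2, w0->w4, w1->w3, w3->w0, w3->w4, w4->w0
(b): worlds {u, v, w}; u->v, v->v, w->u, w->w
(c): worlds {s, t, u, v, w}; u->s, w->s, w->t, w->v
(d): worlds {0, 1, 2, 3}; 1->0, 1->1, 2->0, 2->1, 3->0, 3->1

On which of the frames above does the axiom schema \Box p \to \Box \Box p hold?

(c), (d)

The schema corresponds to transitivity: \forall x \forall y \forall z (Rxy \wedge Ryz \to Rxz).
(a): fails — Rw0w4 and Rw4w0 but not Rw0w0.
(b): fails — Rwu and Ruv but not Rwv.
(c): holds.
(d): holds.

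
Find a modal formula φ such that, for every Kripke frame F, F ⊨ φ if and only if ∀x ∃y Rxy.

□q → ◇q

The condition is seriality. The D schema □q → ◇q defines it.
Suppose □q→◇q is valid. At any x set V(q)=W. Then □q at x, so ◇q at x, so x has a successor.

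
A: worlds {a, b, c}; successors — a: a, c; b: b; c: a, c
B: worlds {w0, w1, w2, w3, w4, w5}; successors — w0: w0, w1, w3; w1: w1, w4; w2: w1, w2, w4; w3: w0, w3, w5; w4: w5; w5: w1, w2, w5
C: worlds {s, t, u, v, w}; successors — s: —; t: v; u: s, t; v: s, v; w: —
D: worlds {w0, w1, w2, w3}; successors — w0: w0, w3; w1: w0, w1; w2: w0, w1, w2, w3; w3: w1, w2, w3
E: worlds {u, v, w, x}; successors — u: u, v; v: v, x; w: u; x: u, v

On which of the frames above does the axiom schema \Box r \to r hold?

A, D

The schema corresponds to reflexivity: \forall x Rxx.
A: ✓.
B: fails — world w4 does not see itself.
C: fails — world s does not see itself.
D: ✓.
E: fails — world w does not see itself.
Valid on: A, D.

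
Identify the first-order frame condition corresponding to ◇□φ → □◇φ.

Suppose ◇□φ→□◇φ is valid. Take Rxy, Rxz and set V(φ)={w : Ryw}. Then □φ at y so ◇□φ at x, so □◇φ at x, so ◇φ at z, giving w with Rzw and Ryw.
The converse is a direct semantic check.
So the correspondent is convergence.

Convergence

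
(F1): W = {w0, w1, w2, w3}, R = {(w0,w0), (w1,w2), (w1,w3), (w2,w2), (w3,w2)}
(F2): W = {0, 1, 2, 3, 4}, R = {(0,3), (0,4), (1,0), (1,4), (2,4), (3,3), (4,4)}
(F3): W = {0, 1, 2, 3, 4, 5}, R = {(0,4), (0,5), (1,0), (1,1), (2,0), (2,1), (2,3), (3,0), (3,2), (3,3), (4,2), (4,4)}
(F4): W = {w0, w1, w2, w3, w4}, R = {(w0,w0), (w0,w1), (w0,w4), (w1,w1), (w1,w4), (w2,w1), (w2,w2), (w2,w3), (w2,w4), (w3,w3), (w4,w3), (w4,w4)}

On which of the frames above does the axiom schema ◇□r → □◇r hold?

Frame correspondent (Sahlqvist): ∀x ∀y ∀z (Rxy ∧ Rxz → ∃w (Ryw ∧ Rzw)) — i.e. convergence.
(F1): satisfies the condition.
(F2): fails — R04 and R03 but 4 and 3 have no common successor.
(F3): fails — R04 and R05 but 4 and 5 have no common successor.
(F4): fails — Rw2w1 and Rw2w3 but w1 and w3 have no common successor.
Valid on: (F1).

(F1)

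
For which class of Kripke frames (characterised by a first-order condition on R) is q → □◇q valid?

This is the B axiom.
It corresponds to symmetry: ∀x ∀y (Rxy → Ryx).

symmetry: ∀x ∀y (Rxy → Ryx)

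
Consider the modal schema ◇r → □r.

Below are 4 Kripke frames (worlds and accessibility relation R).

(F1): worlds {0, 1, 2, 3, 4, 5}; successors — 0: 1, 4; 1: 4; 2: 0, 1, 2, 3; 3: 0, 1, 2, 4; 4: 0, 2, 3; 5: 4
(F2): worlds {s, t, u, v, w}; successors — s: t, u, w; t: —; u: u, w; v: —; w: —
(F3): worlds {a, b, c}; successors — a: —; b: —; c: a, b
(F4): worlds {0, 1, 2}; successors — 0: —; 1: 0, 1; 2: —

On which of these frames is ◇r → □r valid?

none

This is the axiom for partial functionality; its first-order frame correspondent is ∀x ∀y ∀z (Rxy ∧ Rxz → y = z).
(F1): fails — 0 sees both 1 and 4.
(F2): fails — s sees both t and u.
(F3): fails — c sees both a and b.
(F4): fails — 1 sees both 0 and 1.
Valid on no frame.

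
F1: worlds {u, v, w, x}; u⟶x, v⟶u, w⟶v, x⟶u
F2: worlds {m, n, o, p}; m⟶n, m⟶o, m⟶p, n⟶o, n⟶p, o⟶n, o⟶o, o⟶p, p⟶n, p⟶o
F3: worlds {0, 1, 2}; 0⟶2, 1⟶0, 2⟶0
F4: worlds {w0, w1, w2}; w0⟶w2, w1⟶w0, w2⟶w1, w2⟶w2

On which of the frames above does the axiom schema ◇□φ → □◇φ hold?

F1, F2, F3

The schema corresponds to convergence: ∀x ∀y ∀z (Rxy ∧ Rxz → ∃w (Ryw ∧ Rzw)).
F1: condition met.
F2: condition met.
F3: condition met.
F4: fails — Rw2w1 and Rw2w2 but w1 and w2 have no common successor.
Valid on: F1, F2, F3.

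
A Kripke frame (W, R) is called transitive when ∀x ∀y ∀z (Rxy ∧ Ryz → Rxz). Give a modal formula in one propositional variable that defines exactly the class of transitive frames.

□q → □□q

The condition is transitivity. The 4 schema □q → □□q defines it.
Suppose □q→□□q is valid. Take Rxy, Ryz and set V(q)={w : Rxw}. Then □q at x, so □□q at x, so □q at y, so q at z, i.e. Rxz.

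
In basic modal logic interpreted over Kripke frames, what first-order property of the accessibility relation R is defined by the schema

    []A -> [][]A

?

This schema is the 4 axiom.
Its frame correspondent is transitivity — forall x forall y forall z (Rxy & Ryz -> Rxz).

transitivity: forall x forall y forall z (Rxy & Ryz -> Rxz)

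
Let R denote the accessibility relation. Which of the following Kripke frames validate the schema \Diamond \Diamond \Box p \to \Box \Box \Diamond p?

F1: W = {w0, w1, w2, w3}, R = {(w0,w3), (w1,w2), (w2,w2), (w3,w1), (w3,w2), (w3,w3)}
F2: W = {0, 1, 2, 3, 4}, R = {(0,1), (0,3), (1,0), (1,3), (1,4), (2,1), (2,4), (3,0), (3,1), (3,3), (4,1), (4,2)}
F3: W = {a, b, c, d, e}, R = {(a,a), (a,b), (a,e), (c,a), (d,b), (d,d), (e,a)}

F1

This is the axiom for a generalized confluence (Geach) condition; its first-order frame correspondent is \forall x \forall y \forall z ((x R^2 y \wedge x R^2 z) \to \exists w (yRw \wedge zRw)).
F1: satisfies the condition.
F2: fails — 0R²1, 0R²4 but no w with 1Rw and 4Rw.
F3: fails — aR²a, aR²b but no w with aRw and bRw.
Valid on: F1.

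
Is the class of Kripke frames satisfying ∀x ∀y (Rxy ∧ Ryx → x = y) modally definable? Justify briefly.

Not definable by any modal formula

Modal frame validity is preserved under surjective bounded morphisms.
The 8-cycle (worlds w0,w1,w2,w3,w4,w5,w6,w7 with w0→w1→w2→w3→w4→w5→w6→w7→w0) is antisymmetric. Sending even-indexed worlds to • and odd-indexed worlds to ∘ is a surjective bounded morphism onto the two-world frame with •↔∘, which is not antisymmetric.
So the class is not modally definable.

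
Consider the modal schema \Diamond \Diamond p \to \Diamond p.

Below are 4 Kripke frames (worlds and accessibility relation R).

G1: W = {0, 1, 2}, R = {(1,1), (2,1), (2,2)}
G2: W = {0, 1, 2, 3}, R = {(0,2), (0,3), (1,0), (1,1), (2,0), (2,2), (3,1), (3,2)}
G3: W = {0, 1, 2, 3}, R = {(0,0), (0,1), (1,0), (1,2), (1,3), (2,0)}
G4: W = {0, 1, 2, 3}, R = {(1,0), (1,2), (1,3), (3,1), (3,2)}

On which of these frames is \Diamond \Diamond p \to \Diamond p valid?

G1

The schema corresponds to transitivity: \forall x \forall y \forall z (Rxy \wedge Ryz \to Rxz).
G1: condition met.
G2: fails — R10 and R02 but not R12.
G3: fails — R10 and R01 but not R11.
G4: fails — R31 and R10 but not R30.
Valid on: G1.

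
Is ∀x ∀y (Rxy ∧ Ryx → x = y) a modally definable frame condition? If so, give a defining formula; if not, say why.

If a class were modally definable it would be closed under surjective bounded morphisms (Goldblatt–Thomason).
The 8-cycle (worlds a,b,c,d,e,f,g,h with a→b→c→d→e→f→g→h→a) is antisymmetric. Sending even-indexed worlds to a and odd-indexed worlds to b is a surjective bounded morphism onto the two-world frame with a↔b, which is not antisymmetric.
Hence antisymmetry is not modally definable.

Not modally definable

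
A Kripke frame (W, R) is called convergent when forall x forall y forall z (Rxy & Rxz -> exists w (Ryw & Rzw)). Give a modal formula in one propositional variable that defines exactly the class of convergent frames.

◇□ψ → □◇ψ

The condition is convergence. The .2 schema ◇□ψ → □◇ψ defines it.
Suppose ◇□ψ→□◇ψ is valid. Take Rxy, Rxz and set V(ψ)={w : Ryw}. Then □ψ at y so ◇□ψ at x, so □◇ψ at x, so ◇ψ at z, giving w with Rzw and Ryw.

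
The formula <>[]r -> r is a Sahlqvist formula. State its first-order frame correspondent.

This is frame-equivalent to r → □◇r (substitute ¬r for r and contrapose).
Suppose r→□◇r is valid. Take Rxy and set V(r)={x}. Then r at x, so □◇r at x, so ◇r at y, so some z with Ryz has r; z=x, i.e. Ryx.

symmetry: forall x forall y (Rxy -> Ryx)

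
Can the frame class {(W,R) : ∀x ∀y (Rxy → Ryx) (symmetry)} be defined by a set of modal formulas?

The condition is symmetry. A defining modal formula is p → □◇p.
Suppose p→□◇p is valid. Take Rxy and set V(p)={x}. Then p at x, so □◇p at x, so ◇p at y, so some z with Ryz has p; z=x, i.e. Ryx.

Yes — defined by p → □◇p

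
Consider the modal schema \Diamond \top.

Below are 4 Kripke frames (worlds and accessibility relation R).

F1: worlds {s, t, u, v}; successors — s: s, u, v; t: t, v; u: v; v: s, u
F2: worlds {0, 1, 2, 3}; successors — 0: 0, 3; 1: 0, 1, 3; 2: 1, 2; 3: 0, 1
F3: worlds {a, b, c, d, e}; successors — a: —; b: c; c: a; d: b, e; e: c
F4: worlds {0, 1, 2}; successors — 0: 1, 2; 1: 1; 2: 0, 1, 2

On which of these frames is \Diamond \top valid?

This is the axiom for seriality; its first-order frame correspondent is \forall x \exists y Rxy.
F1: ✓.
F2: ✓.
F3: fails — world a has no successor.
F4: ✓.
Valid on: F1, F2, F4.

F1, F2, F4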